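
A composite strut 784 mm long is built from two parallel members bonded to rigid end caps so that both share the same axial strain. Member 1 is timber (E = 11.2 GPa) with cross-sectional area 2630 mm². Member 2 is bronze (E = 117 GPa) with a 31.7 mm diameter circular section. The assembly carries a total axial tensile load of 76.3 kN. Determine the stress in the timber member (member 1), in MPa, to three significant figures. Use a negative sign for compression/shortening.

A_2 = 789.2 mm².
Equal strain + equilibrium ⇒ each member carries load in proportion to AE: A₁E₁ = 29460000 N, A₂E₂ = 92340000 N, ΣAE = 121800000 N.
σ₁ = P·E₁/ΣAE = 76300·11200/121800000 = 7.016 MPa.

7.02 MPa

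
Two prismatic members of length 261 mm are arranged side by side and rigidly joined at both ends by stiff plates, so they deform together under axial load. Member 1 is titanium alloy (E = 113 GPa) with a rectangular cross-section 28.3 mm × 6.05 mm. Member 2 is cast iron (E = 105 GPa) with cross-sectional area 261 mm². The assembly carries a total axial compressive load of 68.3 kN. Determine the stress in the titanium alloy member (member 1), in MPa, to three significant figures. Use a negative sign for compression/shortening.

A_1 = 171.2 mm².
Equal strain + equilibrium ⇒ each member carries load in proportion to AE: A₁E₁ = 19350000 N, A₂E₂ = 27400000 N, ΣAE = 46750000 N.
σ₁ = P·E₁/ΣAE = -68300·113000/46750000 = -165.1 MPa.

-165 MPa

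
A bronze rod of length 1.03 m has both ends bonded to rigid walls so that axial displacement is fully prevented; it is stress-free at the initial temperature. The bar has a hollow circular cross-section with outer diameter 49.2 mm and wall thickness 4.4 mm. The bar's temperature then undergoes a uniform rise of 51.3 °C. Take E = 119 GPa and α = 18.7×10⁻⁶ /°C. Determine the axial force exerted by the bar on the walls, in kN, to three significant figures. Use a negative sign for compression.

-70.7 kN

Free thermal expansion αLΔT = 18.7e-6 · 1030 · 51.3 = 0.9881 mm.
The walls impose strain ε = −(0.9881)/1030 = -9.5931e-04; σ = Eε = 119000 · -9.5931e-04 = -114.2 MPa.
Wall reaction R = σ·A = -114.2·619.3 = -70690 N = -70.69 kN.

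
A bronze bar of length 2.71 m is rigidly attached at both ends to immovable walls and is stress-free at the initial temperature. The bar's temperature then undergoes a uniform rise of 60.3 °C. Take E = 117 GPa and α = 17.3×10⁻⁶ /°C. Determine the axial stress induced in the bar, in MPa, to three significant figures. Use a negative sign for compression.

-122 MPa

Free thermal expansion αLΔT = 17.3e-6 · 2710 · 60.3 = 2.827 mm.
The walls impose strain ε = −(2.827)/2710 = -1.0432e-03; σ = Eε = 117000 · -1.0432e-03 = -122.1 MPa.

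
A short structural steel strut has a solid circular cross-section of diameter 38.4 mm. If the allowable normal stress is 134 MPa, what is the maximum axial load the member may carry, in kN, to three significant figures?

155 kN

A = 1158 mm².
P_max = σ_allow · A = 134 · 1158 = 155200 N = 155.2 kN.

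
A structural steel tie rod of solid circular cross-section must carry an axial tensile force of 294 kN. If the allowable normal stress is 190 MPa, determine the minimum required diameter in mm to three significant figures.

Required area A ≥ P/σ_allow = 294000/190 = 1547 mm².
For a solid circular section, d ≥ √(4A/π) = 44.39 mm.

44.4 mm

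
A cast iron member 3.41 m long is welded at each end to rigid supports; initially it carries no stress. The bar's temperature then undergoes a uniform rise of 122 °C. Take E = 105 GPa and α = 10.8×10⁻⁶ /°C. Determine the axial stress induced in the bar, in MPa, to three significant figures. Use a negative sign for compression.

-138 MPa

Free thermal expansion αLΔT = 10.8e-6 · 3410 · 122 = 4.493 mm.
The walls impose strain ε = −(4.493)/3410 = -1.3176e-03; σ = Eε = 105000 · -1.3176e-03 = -138.3 MPa.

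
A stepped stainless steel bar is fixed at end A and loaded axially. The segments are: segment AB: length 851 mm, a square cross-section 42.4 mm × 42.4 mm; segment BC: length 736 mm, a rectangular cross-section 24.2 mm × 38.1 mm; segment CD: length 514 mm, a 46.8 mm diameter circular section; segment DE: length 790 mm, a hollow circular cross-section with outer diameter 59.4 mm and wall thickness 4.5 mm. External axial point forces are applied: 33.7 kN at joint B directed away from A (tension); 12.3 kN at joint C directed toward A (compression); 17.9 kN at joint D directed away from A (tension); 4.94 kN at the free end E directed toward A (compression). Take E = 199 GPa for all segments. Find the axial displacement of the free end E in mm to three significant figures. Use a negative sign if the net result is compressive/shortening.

Internal axial forces (sectioning from the free end, tension +): N_DE = -4.94 kN, N_CD = 12.96 kN, N_BC = 0.66 kN, N_AB = 34.36 kN.
A_AB = 1798 mm².
A_BC = 922 mm².
A_CD = 1720 mm².
A_DE = 776.1 mm².
δ_AB = 34360·851/(1798·199000) = 0.08173 mm
δ_BC = 660·736/(922·199000) = 0.002647 mm
δ_CD = 12960·514/(1720·199000) = 0.01946 mm
δ_DE = -4940·790/(776.1·199000) = -0.02527 mm
δ = Σδ_i = 0.07857 mm.

0.0786 mm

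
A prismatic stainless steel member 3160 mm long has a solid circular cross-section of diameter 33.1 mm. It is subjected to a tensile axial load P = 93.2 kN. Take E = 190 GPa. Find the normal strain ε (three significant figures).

5.70e-04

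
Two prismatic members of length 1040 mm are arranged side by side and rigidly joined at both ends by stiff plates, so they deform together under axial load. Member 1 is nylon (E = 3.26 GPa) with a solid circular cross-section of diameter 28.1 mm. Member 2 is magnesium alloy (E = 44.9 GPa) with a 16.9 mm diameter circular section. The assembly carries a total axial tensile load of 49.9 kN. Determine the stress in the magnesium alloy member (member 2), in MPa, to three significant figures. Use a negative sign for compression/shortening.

A_1 = 620.2 mm².
A_2 = 224.3 mm².
Equal strain + equilibrium ⇒ each member carries load in proportion to AE: A₁E₁ = 2022000 N, A₂E₂ = 10070000 N, ΣAE = 12090000 N.
σ₂ = P·E₂/ΣAE = 49900·44900/12090000 = 185.3 MPa.

185 MPa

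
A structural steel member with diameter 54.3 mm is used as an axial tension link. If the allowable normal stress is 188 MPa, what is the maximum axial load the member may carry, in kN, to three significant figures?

435 kN

A = 2316 mm².
P_max = σ_allow · A = 188 · 2316 = 435400 N = 435.4 kN.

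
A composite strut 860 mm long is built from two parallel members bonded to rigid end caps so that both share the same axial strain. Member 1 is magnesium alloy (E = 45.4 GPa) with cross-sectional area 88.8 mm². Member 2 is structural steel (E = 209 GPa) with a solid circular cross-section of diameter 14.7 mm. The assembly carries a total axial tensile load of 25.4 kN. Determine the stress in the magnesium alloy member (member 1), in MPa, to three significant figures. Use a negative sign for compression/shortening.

29.2 MPa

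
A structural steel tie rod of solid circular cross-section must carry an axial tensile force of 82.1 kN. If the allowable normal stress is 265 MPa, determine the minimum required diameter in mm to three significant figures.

19.9 mm

Required area A ≥ P/σ_allow = 82100/265 = 309.8 mm².
For a solid circular section, d ≥ √(4A/π) = 19.86 mm.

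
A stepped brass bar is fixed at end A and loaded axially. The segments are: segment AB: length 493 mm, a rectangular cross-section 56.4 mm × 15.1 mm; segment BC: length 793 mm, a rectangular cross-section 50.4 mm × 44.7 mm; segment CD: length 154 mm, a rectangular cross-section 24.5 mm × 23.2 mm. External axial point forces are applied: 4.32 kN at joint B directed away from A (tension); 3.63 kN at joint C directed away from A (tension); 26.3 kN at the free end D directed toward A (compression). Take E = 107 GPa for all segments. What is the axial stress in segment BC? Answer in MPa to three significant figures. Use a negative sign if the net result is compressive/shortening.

-10.1 MPa

Internal axial forces (sectioning from the free end, tension +): N_CD = -26.3 kN, N_BC = -22.67 kN, N_AB = -18.35 kN.
A_BC = 2253 mm².
σ_BC = N_BC/A_BC = -22670/2253 = -10.06 MPa.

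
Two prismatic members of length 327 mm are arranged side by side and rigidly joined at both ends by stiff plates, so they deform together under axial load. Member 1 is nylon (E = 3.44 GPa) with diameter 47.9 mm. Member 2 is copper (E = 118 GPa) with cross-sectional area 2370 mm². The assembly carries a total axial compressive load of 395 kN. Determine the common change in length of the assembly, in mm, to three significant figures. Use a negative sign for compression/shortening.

-0.452 mm

A_1 = 1802 mm².
Equal strain + equilibrium ⇒ each member carries load in proportion to AE: A₁E₁ = 6199000 N, A₂E₂ = 279700000 N, ΣAE = 285900000 N.
δ = PL/ΣAE = -395000·327/285900000 = -0.4518 mm.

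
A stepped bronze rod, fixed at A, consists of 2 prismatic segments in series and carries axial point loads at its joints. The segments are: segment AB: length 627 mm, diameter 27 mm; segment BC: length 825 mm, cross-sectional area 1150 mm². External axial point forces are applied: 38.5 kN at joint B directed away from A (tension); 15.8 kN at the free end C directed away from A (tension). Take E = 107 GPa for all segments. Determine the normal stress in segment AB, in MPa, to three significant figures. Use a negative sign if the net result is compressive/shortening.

Internal axial forces (sectioning from the free end, tension +): N_BC = 15.8 kN, N_AB = 54.3 kN.
A_AB = 572.6 mm².
σ_AB = N_AB/A_AB = 54300/572.6 = 94.84 MPa.

94.8 MPa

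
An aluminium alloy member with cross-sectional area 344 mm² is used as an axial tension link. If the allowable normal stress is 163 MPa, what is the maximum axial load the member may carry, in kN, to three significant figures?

56.1 kN

P_max = σ_allow · A = 163 · 344 = 56070 N = 56.07 kN.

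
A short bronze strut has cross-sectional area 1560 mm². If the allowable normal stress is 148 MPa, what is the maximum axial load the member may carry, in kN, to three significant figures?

P_max = σ_allow · A = 148 · 1560 = 230900 N = 230.9 kN.

231 kN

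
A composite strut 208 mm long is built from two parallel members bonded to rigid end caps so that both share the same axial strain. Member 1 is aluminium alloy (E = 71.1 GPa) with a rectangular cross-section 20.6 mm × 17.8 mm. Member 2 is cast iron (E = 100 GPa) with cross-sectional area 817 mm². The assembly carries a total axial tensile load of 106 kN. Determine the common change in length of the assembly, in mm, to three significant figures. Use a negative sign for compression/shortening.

0.205 mm

A_1 = 366.7 mm².
Equal strain + equilibrium ⇒ each member carries load in proportion to AE: A₁E₁ = 26070000 N, A₂E₂ = 81700000 N, ΣAE = 107800000 N.
δ = PL/ΣAE = 106000·208/107800000 = 0.2046 mm.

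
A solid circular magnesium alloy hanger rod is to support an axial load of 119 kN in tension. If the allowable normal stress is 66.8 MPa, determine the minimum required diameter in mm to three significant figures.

47.6 mm

Required area A ≥ P/σ_allow = 119000/66.8 = 1781 mm².
For a solid circular section, d ≥ √(4A/π) = 47.63 mm.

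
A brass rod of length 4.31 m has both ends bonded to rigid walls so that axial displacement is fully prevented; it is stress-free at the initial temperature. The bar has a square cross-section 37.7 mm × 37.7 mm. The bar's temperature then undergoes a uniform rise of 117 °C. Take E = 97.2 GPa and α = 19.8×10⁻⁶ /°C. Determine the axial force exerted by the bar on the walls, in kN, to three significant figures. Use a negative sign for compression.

-320 kN

Free thermal expansion αLΔT = 19.8e-6 · 4310 · 117 = 9.985 mm.
The walls impose strain ε = −(9.985)/4310 = -2.3166e-03; σ = Eε = 97200 · -2.3166e-03 = -225.2 MPa.
Wall reaction R = σ·A = -225.2·1421 = -320000 N = -320 kN.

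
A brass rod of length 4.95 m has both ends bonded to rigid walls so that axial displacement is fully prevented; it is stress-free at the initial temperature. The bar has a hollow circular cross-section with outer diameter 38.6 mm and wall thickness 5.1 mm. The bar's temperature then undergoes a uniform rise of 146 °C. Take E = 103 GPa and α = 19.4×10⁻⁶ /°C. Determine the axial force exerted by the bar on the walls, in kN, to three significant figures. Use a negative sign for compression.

-157 kN

Free thermal expansion αLΔT = 19.4e-6 · 4950 · 146 = 14.02 mm.
The walls impose strain ε = −(14.02)/4950 = -2.8324e-03; σ = Eε = 103000 · -2.8324e-03 = -291.7 MPa.
Wall reaction R = σ·A = -291.7·536.7 = -156600 N = -156.6 kN.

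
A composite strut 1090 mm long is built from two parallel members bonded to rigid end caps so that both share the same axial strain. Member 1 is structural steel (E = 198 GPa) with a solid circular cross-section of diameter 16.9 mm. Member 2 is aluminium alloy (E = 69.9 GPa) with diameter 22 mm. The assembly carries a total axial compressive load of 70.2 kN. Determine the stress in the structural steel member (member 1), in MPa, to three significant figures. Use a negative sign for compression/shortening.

-196 MPa

A_1 = 224.3 mm².
A_2 = 380.1 mm².
Equal strain + equilibrium ⇒ each member carries load in proportion to AE: A₁E₁ = 44410000 N, A₂E₂ = 26570000 N, ΣAE = 70990000 N.
σ₁ = P·E₁/ΣAE = -70200·198000/70990000 = -195.8 MPa.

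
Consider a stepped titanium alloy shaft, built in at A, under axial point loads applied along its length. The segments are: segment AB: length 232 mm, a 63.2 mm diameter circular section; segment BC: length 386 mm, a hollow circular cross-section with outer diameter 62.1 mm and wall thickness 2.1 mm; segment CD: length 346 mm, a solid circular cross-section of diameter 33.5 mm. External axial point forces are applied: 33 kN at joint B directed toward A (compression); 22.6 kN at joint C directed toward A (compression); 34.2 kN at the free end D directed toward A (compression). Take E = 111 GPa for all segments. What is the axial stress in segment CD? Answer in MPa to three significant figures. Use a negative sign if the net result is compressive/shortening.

Internal axial forces (sectioning from the free end, tension +): N_CD = -34.2 kN, N_BC = -56.8 kN, N_AB = -89.8 kN.
A_CD = 881.4 mm².
σ_CD = N_CD/A_CD = -34200/881.4 = -38.8 MPa.

-38.8 MPa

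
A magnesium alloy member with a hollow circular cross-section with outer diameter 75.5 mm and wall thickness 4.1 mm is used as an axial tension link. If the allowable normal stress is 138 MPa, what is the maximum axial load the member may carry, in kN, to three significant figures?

A = 919.7 mm².
P_max = σ_allow · A = 138 · 919.7 = 126900 N = 126.9 kN.

127 kN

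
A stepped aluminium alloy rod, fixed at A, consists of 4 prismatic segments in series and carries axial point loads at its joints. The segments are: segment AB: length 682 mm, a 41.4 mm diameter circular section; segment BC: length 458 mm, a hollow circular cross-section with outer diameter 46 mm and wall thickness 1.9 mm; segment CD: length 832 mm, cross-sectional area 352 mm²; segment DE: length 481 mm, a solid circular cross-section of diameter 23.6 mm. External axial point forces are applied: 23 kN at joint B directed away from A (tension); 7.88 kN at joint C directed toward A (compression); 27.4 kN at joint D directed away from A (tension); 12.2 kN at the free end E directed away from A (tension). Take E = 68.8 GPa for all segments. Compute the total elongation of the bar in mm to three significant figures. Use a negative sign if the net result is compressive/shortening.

Internal axial forces (sectioning from the free end, tension +): N_DE = 12.2 kN, N_CD = 39.6 kN, N_BC = 31.72 kN, N_AB = 54.72 kN.
A_AB = 1346 mm².
A_BC = 263.2 mm².
A_DE = 437.4 mm².
δ_AB = 54720·682/(1346·68800) = 0.403 mm
δ_BC = 31720·458/(263.2·68800) = 0.8022 mm
δ_CD = 39600·832/(352·68800) = 1.36 mm
δ_DE = 12200·481/(437.4·68800) = 0.195 mm
δ = Σδ_i = 2.761 mm.

2.76 mm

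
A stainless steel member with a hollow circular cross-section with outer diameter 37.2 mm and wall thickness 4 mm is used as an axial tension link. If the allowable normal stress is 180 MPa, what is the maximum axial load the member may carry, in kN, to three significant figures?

A = 417.2 mm².
P_max = σ_allow · A = 180 · 417.2 = 75100 N = 75.1 kN.

75.1 kN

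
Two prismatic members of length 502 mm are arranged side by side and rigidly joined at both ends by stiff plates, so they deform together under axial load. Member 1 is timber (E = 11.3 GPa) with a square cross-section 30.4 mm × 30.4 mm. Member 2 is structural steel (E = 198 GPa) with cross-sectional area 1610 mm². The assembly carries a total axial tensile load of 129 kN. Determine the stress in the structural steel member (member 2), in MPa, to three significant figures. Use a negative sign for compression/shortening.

77.6 MPa

A_1 = 924.2 mm².
Equal strain + equilibrium ⇒ each member carries load in proportion to AE: A₁E₁ = 10440000 N, A₂E₂ = 318800000 N, ΣAE = 329200000 N.
σ₂ = P·E₂/ΣAE = 129000·198000/329200000 = 77.58 MPa.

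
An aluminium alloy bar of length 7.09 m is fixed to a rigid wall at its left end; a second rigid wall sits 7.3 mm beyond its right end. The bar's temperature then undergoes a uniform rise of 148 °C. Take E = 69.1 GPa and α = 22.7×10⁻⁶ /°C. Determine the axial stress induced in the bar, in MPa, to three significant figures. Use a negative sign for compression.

-161 MPa

Free thermal expansion αLΔT = 22.7e-6 · 7090 · 148 = 23.82 mm.
The walls engage after the gap closes; constrained expansion = 23.82 − 7.3 = 16.52 mm.
The walls impose strain ε = −(16.52)/7090 = -2.3300e-03; σ = Eε = 69100 · -2.3300e-03 = -161 MPa.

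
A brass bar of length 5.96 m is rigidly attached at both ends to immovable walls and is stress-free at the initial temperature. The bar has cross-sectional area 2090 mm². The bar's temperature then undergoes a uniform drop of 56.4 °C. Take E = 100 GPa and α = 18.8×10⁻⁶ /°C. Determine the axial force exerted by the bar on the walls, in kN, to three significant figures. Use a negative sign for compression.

Free thermal expansion αLΔT = 18.8e-6 · 5960 · -56.4 = -6.32 mm.
The walls impose strain ε = −(-6.32)/5960 = 1.0603e-03; σ = Eε = 100000 · 1.0603e-03 = 106 MPa.
Wall reaction R = σ·A = 106·2090 = 221600 N = 221.6 kN.

222 kN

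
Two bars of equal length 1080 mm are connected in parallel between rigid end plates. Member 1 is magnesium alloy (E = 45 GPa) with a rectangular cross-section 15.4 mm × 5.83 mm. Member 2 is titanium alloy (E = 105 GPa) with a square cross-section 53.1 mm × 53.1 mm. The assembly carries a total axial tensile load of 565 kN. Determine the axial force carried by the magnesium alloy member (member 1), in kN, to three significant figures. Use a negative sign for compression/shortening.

A_1 = 89.78 mm².
A_2 = 2820 mm².
Equal strain + equilibrium ⇒ each member carries load in proportion to AE: A₁E₁ = 4040000 N, A₂E₂ = 296100000 N, ΣAE = 300100000 N.
F₁ = P·A₁E₁/ΣAE = 565000·4040000/300100000 = 7607 N.

7.61 kN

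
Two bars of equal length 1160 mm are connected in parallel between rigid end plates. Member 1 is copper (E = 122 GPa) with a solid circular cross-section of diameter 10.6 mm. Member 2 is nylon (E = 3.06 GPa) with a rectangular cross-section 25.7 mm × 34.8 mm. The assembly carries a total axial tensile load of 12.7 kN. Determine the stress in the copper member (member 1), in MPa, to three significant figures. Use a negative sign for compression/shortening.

115 MPa

A_1 = 88.25 mm².
A_2 = 894.4 mm².
Equal strain + equilibrium ⇒ each member carries load in proportion to AE: A₁E₁ = 10770000 N, A₂E₂ = 2737000 N, ΣAE = 13500000 N.
σ₁ = P·E₁/ΣAE = 12700·122000/13500000 = 114.7 MPa.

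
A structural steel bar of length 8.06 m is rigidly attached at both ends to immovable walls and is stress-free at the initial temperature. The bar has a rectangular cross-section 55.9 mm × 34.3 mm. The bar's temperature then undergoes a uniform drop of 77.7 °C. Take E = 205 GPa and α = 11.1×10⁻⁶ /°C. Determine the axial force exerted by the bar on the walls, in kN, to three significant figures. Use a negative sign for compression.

Free thermal expansion αLΔT = 11.1e-6 · 8060 · -77.7 = -6.952 mm.
The walls impose strain ε = −(-6.952)/8060 = 8.6247e-04; σ = Eε = 205000 · 8.6247e-04 = 176.8 MPa.
Wall reaction R = σ·A = 176.8·1917 = 339000 N = 339 kN.

339 kN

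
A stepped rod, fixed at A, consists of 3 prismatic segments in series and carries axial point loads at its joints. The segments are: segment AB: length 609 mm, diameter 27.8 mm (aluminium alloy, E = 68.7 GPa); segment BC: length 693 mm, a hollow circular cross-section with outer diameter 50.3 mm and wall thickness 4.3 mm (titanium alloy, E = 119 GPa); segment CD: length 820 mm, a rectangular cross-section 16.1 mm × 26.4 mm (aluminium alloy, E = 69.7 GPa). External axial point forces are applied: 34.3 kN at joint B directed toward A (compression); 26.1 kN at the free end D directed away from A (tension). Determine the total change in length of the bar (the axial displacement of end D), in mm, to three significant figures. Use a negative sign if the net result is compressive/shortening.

Internal axial forces (sectioning from the free end, tension +): N_CD = 26.1 kN, N_BC = 26.1 kN, N_AB = -8.2 kN.
A_AB = 607 mm².
A_BC = 621.4 mm².
A_CD = 425 mm².
δ_AB = -8200·609/(607·68700) = -0.1198 mm
δ_BC = 26100·693/(621.4·119000) = 0.2446 mm
δ_CD = 26100·820/(425·69700) = 0.7224 mm
δ = Σδ_i = 0.8473 mm.

0.847 mm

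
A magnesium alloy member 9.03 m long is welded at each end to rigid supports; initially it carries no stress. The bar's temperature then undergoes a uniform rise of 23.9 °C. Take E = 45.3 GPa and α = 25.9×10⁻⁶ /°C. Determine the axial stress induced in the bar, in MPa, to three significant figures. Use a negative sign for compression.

Free thermal expansion αLΔT = 25.9e-6 · 9030 · 23.9 = 5.59 mm.
The walls impose strain ε = −(5.59)/9030 = -6.1901e-04; σ = Eε = 45300 · -6.1901e-04 = -28.04 MPa.

-28.0 MPa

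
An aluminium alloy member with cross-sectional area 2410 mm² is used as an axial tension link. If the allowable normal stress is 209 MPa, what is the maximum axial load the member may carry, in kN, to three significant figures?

504 kN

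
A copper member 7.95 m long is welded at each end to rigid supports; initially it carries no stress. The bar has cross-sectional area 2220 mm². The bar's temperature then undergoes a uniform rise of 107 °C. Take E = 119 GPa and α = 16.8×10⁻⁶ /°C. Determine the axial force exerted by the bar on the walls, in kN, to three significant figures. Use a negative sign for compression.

Free thermal expansion αLΔT = 16.8e-6 · 7950 · 107 = 14.29 mm.
The walls impose strain ε = −(14.29)/7950 = -1.7976e-03; σ = Eε = 119000 · -1.7976e-03 = -213.9 MPa.
Wall reaction R = σ·A = -213.9·2220 = -474900 N = -474.9 kN.

-475 kN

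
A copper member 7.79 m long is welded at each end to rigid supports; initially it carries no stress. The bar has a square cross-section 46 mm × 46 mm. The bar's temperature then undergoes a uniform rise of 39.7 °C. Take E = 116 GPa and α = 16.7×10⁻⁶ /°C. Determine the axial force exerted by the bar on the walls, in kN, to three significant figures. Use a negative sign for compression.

-163 kN

Free thermal expansion αLΔT = 16.7e-6 · 7790 · 39.7 = 5.165 mm.
The walls impose strain ε = −(5.165)/7790 = -6.6299e-04; σ = Eε = 116000 · -6.6299e-04 = -76.91 MPa.
Wall reaction R = σ·A = -76.91·2116 = -162700 N = -162.7 kN.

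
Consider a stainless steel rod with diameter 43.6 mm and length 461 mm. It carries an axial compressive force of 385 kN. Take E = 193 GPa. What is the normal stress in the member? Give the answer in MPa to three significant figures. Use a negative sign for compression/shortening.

-258 MPa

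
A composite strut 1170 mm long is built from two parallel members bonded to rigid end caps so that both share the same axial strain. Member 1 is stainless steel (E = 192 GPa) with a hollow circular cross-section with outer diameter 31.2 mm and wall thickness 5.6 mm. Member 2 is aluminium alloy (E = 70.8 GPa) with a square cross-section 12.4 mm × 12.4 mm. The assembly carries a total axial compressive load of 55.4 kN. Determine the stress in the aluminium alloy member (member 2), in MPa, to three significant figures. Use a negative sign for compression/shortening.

A_1 = 450.4 mm².
A_2 = 153.8 mm².
Equal strain + equilibrium ⇒ each member carries load in proportion to AE: A₁E₁ = 86470000 N, A₂E₂ = 10890000 N, ΣAE = 97360000 N.
σ₂ = P·E₂/ΣAE = -55400·70800/97360000 = -40.29 MPa.

-40.3 MPa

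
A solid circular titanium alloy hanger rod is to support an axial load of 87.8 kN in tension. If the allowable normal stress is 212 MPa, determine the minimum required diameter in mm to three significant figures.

23.0 mm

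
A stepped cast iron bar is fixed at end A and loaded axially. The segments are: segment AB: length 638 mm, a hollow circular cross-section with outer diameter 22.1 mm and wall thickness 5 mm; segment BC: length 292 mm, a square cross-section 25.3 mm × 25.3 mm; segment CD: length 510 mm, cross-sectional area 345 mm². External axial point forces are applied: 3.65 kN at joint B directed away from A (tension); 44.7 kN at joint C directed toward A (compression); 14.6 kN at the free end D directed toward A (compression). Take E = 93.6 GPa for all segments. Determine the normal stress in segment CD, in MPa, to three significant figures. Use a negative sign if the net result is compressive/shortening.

-42.3 MPa

Internal axial forces (sectioning from the free end, tension +): N_CD = -14.6 kN, N_BC = -59.3 kN, N_AB = -55.65 kN.
σ_CD = N_CD/A_CD = -14600/345 = -42.32 MPa.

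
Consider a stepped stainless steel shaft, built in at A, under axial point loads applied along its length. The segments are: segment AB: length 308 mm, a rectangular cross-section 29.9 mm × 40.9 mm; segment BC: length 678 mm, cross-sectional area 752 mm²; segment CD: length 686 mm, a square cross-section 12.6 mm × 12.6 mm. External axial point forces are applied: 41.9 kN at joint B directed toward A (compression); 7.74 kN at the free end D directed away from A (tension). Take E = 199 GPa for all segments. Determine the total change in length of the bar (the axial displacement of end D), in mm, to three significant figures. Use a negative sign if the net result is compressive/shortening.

Internal axial forces (sectioning from the free end, tension +): N_CD = 7.74 kN, N_BC = 7.74 kN, N_AB = -34.16 kN.
A_AB = 1223 mm².
A_CD = 158.8 mm².
δ_AB = -34160·308/(1223·199000) = -0.04323 mm
δ_BC = 7740·678/(752·199000) = 0.03507 mm
δ_CD = 7740·686/(158.8·199000) = 0.1681 mm
δ = Σδ_i = 0.1599 mm.

0.160 mm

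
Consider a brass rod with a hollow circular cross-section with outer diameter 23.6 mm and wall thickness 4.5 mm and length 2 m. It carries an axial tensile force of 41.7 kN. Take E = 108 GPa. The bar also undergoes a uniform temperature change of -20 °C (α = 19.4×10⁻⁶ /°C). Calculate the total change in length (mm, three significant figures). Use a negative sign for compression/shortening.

A = 270 mm².
δ_mech = NL/(AE) = 41700·2000/(270·108000) = 2.86 mm.
δ_thermal = αLΔT = 19.4e-6·2000·-20 = -0.776 mm.
δ = δ_mech + δ_thermal = 2.084 mm.

2.08 mm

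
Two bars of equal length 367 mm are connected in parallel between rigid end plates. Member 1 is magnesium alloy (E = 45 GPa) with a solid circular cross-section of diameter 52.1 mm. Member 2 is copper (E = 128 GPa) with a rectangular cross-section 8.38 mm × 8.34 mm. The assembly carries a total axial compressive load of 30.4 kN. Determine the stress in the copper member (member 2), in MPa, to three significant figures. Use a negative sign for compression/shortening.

-37.1 MPa

A_1 = 2132 mm².
A_2 = 69.89 mm².
Equal strain + equilibrium ⇒ each member carries load in proportion to AE: A₁E₁ = 95940000 N, A₂E₂ = 8946000 N, ΣAE = 104900000 N.
σ₂ = P·E₂/ΣAE = -30400·128000/104900000 = -37.1 MPa.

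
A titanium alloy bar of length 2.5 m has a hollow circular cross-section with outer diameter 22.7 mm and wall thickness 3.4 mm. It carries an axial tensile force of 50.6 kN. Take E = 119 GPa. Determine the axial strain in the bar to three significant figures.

0.00206

A = 206.2 mm².
σ = N/A = 245.5 MPa; ε = σ/E = 245.5/119000 = 2.063e-03.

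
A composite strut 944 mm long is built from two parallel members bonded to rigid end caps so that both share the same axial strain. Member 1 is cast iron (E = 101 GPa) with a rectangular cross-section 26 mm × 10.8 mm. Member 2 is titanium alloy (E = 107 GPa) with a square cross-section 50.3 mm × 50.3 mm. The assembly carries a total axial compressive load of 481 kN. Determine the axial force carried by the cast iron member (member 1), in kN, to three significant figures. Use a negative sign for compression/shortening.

-45.6 kN

A_1 = 280.8 mm².
A_2 = 2530 mm².
Equal strain + equilibrium ⇒ each member carries load in proportion to AE: A₁E₁ = 28360000 N, A₂E₂ = 270700000 N, ΣAE = 299100000 N.
F₁ = P·A₁E₁/ΣAE = -481000·28360000/299100000 = -45610 N.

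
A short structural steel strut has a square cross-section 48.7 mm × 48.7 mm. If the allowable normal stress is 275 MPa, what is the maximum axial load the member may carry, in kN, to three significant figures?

652 kN

A = 2372 mm².
P_max = σ_allow · A = 275 · 2372 = 652200 N = 652.2 kN.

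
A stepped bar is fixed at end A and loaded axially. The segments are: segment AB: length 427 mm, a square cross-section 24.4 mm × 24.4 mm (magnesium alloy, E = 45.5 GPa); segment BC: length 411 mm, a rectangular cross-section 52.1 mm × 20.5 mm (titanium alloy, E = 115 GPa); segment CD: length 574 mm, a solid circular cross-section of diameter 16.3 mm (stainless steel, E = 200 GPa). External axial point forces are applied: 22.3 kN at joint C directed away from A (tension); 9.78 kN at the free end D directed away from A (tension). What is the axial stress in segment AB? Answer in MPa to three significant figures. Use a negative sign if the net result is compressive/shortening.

53.9 MPa

Internal axial forces (sectioning from the free end, tension +): N_CD = 9.78 kN, N_BC = 32.08 kN, N_AB = 32.08 kN.
A_AB = 595.4 mm².
σ_AB = N_AB/A_AB = 32080/595.4 = 53.88 MPa.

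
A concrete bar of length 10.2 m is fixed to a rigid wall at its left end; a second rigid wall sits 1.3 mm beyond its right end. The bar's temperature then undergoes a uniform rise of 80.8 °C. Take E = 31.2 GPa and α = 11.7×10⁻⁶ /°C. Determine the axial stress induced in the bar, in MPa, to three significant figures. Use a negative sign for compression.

Free thermal expansion αLΔT = 11.7e-6 · 10200 · 80.8 = 9.643 mm.
The walls engage after the gap closes; constrained expansion = 9.643 − 1.3 = 8.343 mm.
The walls impose strain ε = −(8.343)/10200 = -8.1791e-04; σ = Eε = 31200 · -8.1791e-04 = -25.52 MPa.

-25.5 MPa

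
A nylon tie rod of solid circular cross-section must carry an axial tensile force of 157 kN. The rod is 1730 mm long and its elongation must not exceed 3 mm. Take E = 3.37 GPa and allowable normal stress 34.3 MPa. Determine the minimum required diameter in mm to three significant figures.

185 mm

Required area A ≥ P/σ_allow = 157000/34.3 = 4577 mm².
For a solid circular section, d ≥ √(4A/π) = 76.34 mm.
Elongation limit: A ≥ PL/(Eδ_allow) = 157000·1730/(3370·3) = 26870 mm² ⇒ d ≥ 184.9 mm.
The elongation limit governs.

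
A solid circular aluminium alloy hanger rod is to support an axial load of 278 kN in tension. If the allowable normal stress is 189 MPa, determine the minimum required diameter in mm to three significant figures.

43.3 mm

Required area A ≥ P/σ_allow = 278000/189 = 1471 mm².
For a solid circular section, d ≥ √(4A/π) = 43.28 mm.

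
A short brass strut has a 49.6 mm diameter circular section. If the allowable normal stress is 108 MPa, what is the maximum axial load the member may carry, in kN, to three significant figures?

A = 1932 mm².
P_max = σ_allow · A = 108 · 1932 = 208700 N = 208.7 kN.

209 kN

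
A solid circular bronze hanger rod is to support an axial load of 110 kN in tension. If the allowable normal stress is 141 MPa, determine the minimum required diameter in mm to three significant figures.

Required area A ≥ P/σ_allow = 110000/141 = 780.1 mm².
For a solid circular section, d ≥ √(4A/π) = 31.52 mm.

31.5 mm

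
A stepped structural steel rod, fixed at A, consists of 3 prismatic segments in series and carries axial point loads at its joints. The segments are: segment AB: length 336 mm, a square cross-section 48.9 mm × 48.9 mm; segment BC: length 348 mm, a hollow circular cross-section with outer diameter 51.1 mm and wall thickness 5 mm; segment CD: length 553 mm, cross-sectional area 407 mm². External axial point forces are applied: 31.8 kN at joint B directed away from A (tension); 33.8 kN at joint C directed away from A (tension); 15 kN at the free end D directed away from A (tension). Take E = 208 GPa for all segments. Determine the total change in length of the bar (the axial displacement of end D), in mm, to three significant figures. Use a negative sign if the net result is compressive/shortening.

Internal axial forces (sectioning from the free end, tension +): N_CD = 15 kN, N_BC = 48.8 kN, N_AB = 80.6 kN.
A_AB = 2391 mm².
A_BC = 724.1 mm².
δ_AB = 80600·336/(2391·208000) = 0.05445 mm
δ_BC = 48800·348/(724.1·208000) = 0.1127 mm
δ_CD = 15000·553/(407·208000) = 0.09798 mm
δ = Σδ_i = 0.2652 mm.

0.265 mm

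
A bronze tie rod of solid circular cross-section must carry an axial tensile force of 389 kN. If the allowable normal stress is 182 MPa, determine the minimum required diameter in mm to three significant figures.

52.2 mm

Required area A ≥ P/σ_allow = 389000/182 = 2137 mm².
For a solid circular section, d ≥ √(4A/π) = 52.17 mm.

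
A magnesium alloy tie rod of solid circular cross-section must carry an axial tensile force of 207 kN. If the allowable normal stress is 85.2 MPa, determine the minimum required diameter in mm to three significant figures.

Required area A ≥ P/σ_allow = 207000/85.2 = 2430 mm².
For a solid circular section, d ≥ √(4A/π) = 55.62 mm.

55.6 mm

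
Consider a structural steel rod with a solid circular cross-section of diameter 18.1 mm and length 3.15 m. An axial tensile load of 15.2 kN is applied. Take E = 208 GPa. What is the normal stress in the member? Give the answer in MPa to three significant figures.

A = 257.3 mm².
σ = N/A = 15200/257.3 = 59.07 MPa.

59.1 MPa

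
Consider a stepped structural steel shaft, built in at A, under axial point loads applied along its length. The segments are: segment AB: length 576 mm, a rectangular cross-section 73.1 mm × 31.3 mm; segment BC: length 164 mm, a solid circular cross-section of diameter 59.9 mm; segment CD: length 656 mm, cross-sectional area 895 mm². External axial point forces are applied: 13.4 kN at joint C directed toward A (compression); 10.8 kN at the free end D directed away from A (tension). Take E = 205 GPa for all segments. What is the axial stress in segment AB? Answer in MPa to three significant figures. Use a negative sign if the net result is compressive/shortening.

-1.14 MPa

Internal axial forces (sectioning from the free end, tension +): N_CD = 10.8 kN, N_BC = -2.6 kN, N_AB = -2.6 kN.
A_AB = 2288 mm².
σ_AB = N_AB/A_AB = -2600/2288 = -1.136 MPa.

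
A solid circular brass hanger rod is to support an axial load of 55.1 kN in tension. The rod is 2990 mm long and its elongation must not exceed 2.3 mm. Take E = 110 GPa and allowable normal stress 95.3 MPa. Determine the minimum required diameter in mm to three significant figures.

28.8 mm

Required area A ≥ P/σ_allow = 55100/95.3 = 578.2 mm².
For a solid circular section, d ≥ √(4A/π) = 27.13 mm.
Elongation limit: A ≥ PL/(Eδ_allow) = 55100·2990/(110000·2.3) = 651.2 mm² ⇒ d ≥ 28.79 mm.
The elongation limit governs.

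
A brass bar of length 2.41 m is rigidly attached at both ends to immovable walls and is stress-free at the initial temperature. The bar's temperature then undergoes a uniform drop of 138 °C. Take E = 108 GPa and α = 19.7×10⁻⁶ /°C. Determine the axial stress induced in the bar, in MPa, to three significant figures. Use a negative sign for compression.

294 MPa

Free thermal expansion αLΔT = 19.7e-6 · 2410 · -138 = -6.552 mm.
The walls impose strain ε = −(-6.552)/2410 = 2.7186e-03; σ = Eε = 108000 · 2.7186e-03 = 293.6 MPa.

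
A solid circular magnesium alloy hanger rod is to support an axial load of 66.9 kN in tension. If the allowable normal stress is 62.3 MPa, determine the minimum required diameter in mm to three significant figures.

37.0 mm

Required area A ≥ P/σ_allow = 66900/62.3 = 1074 mm².
For a solid circular section, d ≥ √(4A/π) = 36.98 mm.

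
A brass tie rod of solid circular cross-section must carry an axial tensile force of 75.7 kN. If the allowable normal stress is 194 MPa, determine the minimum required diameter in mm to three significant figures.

Required area A ≥ P/σ_allow = 75700/194 = 390.2 mm².
For a solid circular section, d ≥ √(4A/π) = 22.29 mm.

22.3 mm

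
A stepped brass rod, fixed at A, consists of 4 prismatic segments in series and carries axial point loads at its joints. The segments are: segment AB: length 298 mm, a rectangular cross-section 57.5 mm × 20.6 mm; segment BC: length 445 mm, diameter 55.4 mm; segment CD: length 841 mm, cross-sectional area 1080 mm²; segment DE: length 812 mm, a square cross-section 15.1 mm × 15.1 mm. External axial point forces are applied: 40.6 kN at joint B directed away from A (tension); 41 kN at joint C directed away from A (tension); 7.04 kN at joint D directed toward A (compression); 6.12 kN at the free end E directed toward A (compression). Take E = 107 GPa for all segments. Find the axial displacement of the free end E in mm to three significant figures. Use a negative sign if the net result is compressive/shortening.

Internal axial forces (sectioning from the free end, tension +): N_DE = -6.12 kN, N_CD = -13.16 kN, N_BC = 27.84 kN, N_AB = 68.44 kN.
A_AB = 1184 mm².
A_BC = 2411 mm².
A_DE = 228 mm².
δ_AB = 68440·298/(1184·107000) = 0.1609 mm
δ_BC = 27840·445/(2411·107000) = 0.04803 mm
δ_CD = -13160·841/(1080·107000) = -0.09577 mm
δ_DE = -6120·812/(228·107000) = -0.2037 mm
δ = Σδ_i = -0.09051 mm.

-0.0905 mm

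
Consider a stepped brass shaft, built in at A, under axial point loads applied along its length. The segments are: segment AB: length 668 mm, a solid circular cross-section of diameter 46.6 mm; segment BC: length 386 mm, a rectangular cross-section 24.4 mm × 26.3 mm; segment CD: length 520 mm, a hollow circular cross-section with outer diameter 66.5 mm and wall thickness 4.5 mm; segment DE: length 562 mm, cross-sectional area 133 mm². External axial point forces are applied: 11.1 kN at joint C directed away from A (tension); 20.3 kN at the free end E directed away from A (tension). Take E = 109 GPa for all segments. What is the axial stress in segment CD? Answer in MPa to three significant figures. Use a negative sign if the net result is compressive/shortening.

Internal axial forces (sectioning from the free end, tension +): N_DE = 20.3 kN, N_CD = 20.3 kN, N_BC = 31.4 kN, N_AB = 31.4 kN.
A_CD = 876.5 mm².
σ_CD = N_CD/A_CD = 20300/876.5 = 23.16 MPa.

23.2 MPa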